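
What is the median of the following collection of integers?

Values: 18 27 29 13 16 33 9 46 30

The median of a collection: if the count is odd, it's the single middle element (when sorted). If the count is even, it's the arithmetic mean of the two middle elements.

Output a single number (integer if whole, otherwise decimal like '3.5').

Answer: 27

Derivation:
Step 1: insert 18 -> lo=[18] (size 1, max 18) hi=[] (size 0) -> median=18
Step 2: insert 27 -> lo=[18] (size 1, max 18) hi=[27] (size 1, min 27) -> median=22.5
Step 3: insert 29 -> lo=[18, 27] (size 2, max 27) hi=[29] (size 1, min 29) -> median=27
Step 4: insert 13 -> lo=[13, 18] (size 2, max 18) hi=[27, 29] (size 2, min 27) -> median=22.5
Step 5: insert 16 -> lo=[13, 16, 18] (size 3, max 18) hi=[27, 29] (size 2, min 27) -> median=18
Step 6: insert 33 -> lo=[13, 16, 18] (size 3, max 18) hi=[27, 29, 33] (size 3, min 27) -> median=22.5
Step 7: insert 9 -> lo=[9, 13, 16, 18] (size 4, max 18) hi=[27, 29, 33] (size 3, min 27) -> median=18
Step 8: insert 46 -> lo=[9, 13, 16, 18] (size 4, max 18) hi=[27, 29, 33, 46] (size 4, min 27) -> median=22.5
Step 9: insert 30 -> lo=[9, 13, 16, 18, 27] (size 5, max 27) hi=[29, 30, 33, 46] (size 4, min 29) -> median=27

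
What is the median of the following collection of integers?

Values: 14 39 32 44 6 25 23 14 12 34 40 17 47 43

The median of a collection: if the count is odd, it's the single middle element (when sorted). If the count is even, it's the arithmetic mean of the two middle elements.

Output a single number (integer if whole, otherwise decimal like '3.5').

Step 1: insert 14 -> lo=[14] (size 1, max 14) hi=[] (size 0) -> median=14
Step 2: insert 39 -> lo=[14] (size 1, max 14) hi=[39] (size 1, min 39) -> median=26.5
Step 3: insert 32 -> lo=[14, 32] (size 2, max 32) hi=[39] (size 1, min 39) -> median=32
Step 4: insert 44 -> lo=[14, 32] (size 2, max 32) hi=[39, 44] (size 2, min 39) -> median=35.5
Step 5: insert 6 -> lo=[6, 14, 32] (size 3, max 32) hi=[39, 44] (size 2, min 39) -> median=32
Step 6: insert 25 -> lo=[6, 14, 25] (size 3, max 25) hi=[32, 39, 44] (size 3, min 32) -> median=28.5
Step 7: insert 23 -> lo=[6, 14, 23, 25] (size 4, max 25) hi=[32, 39, 44] (size 3, min 32) -> median=25
Step 8: insert 14 -> lo=[6, 14, 14, 23] (size 4, max 23) hi=[25, 32, 39, 44] (size 4, min 25) -> median=24
Step 9: insert 12 -> lo=[6, 12, 14, 14, 23] (size 5, max 23) hi=[25, 32, 39, 44] (size 4, min 25) -> median=23
Step 10: insert 34 -> lo=[6, 12, 14, 14, 23] (size 5, max 23) hi=[25, 32, 34, 39, 44] (size 5, min 25) -> median=24
Step 11: insert 40 -> lo=[6, 12, 14, 14, 23, 25] (size 6, max 25) hi=[32, 34, 39, 40, 44] (size 5, min 32) -> median=25
Step 12: insert 17 -> lo=[6, 12, 14, 14, 17, 23] (size 6, max 23) hi=[25, 32, 34, 39, 40, 44] (size 6, min 25) -> median=24
Step 13: insert 47 -> lo=[6, 12, 14, 14, 17, 23, 25] (size 7, max 25) hi=[32, 34, 39, 40, 44, 47] (size 6, min 32) -> median=25
Step 14: insert 43 -> lo=[6, 12, 14, 14, 17, 23, 25] (size 7, max 25) hi=[32, 34, 39, 40, 43, 44, 47] (size 7, min 32) -> median=28.5

Answer: 28.5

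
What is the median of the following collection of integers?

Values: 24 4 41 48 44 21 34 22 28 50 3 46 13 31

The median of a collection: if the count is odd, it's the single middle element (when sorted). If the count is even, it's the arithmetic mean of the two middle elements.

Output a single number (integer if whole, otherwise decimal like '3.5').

Answer: 29.5

Derivation:
Step 1: insert 24 -> lo=[24] (size 1, max 24) hi=[] (size 0) -> median=24
Step 2: insert 4 -> lo=[4] (size 1, max 4) hi=[24] (size 1, min 24) -> median=14
Step 3: insert 41 -> lo=[4, 24] (size 2, max 24) hi=[41] (size 1, min 41) -> median=24
Step 4: insert 48 -> lo=[4, 24] (size 2, max 24) hi=[41, 48] (size 2, min 41) -> median=32.5
Step 5: insert 44 -> lo=[4, 24, 41] (size 3, max 41) hi=[44, 48] (size 2, min 44) -> median=41
Step 6: insert 21 -> lo=[4, 21, 24] (size 3, max 24) hi=[41, 44, 48] (size 3, min 41) -> median=32.5
Step 7: insert 34 -> lo=[4, 21, 24, 34] (size 4, max 34) hi=[41, 44, 48] (size 3, min 41) -> median=34
Step 8: insert 22 -> lo=[4, 21, 22, 24] (size 4, max 24) hi=[34, 41, 44, 48] (size 4, min 34) -> median=29
Step 9: insert 28 -> lo=[4, 21, 22, 24, 28] (size 5, max 28) hi=[34, 41, 44, 48] (size 4, min 34) -> median=28
Step 10: insert 50 -> lo=[4, 21, 22, 24, 28] (size 5, max 28) hi=[34, 41, 44, 48, 50] (size 5, min 34) -> median=31
Step 11: insert 3 -> lo=[3, 4, 21, 22, 24, 28] (size 6, max 28) hi=[34, 41, 44, 48, 50] (size 5, min 34) -> median=28
Step 12: insert 46 -> lo=[3, 4, 21, 22, 24, 28] (size 6, max 28) hi=[34, 41, 44, 46, 48, 50] (size 6, min 34) -> median=31
Step 13: insert 13 -> lo=[3, 4, 13, 21, 22, 24, 28] (size 7, max 28) hi=[34, 41, 44, 46, 48, 50] (size 6, min 34) -> median=28
Step 14: insert 31 -> lo=[3, 4, 13, 21, 22, 24, 28] (size 7, max 28) hi=[31, 34, 41, 44, 46, 48, 50] (size 7, min 31) -> median=29.5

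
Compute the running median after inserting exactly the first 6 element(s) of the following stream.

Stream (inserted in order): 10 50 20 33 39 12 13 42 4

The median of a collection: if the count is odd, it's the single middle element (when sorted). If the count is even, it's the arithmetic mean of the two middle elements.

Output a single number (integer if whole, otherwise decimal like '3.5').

Answer: 26.5

Derivation:
Step 1: insert 10 -> lo=[10] (size 1, max 10) hi=[] (size 0) -> median=10
Step 2: insert 50 -> lo=[10] (size 1, max 10) hi=[50] (size 1, min 50) -> median=30
Step 3: insert 20 -> lo=[10, 20] (size 2, max 20) hi=[50] (size 1, min 50) -> median=20
Step 4: insert 33 -> lo=[10, 20] (size 2, max 20) hi=[33, 50] (size 2, min 33) -> median=26.5
Step 5: insert 39 -> lo=[10, 20, 33] (size 3, max 33) hi=[39, 50] (size 2, min 39) -> median=33
Step 6: insert 12 -> lo=[10, 12, 20] (size 3, max 20) hi=[33, 39, 50] (size 3, min 33) -> median=26.5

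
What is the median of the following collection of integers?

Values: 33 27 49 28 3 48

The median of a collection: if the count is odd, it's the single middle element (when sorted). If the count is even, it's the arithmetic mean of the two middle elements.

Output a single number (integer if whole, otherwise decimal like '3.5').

Answer: 30.5

Derivation:
Step 1: insert 33 -> lo=[33] (size 1, max 33) hi=[] (size 0) -> median=33
Step 2: insert 27 -> lo=[27] (size 1, max 27) hi=[33] (size 1, min 33) -> median=30
Step 3: insert 49 -> lo=[27, 33] (size 2, max 33) hi=[49] (size 1, min 49) -> median=33
Step 4: insert 28 -> lo=[27, 28] (size 2, max 28) hi=[33, 49] (size 2, min 33) -> median=30.5
Step 5: insert 3 -> lo=[3, 27, 28] (size 3, max 28) hi=[33, 49] (size 2, min 33) -> median=28
Step 6: insert 48 -> lo=[3, 27, 28] (size 3, max 28) hi=[33, 48, 49] (size 3, min 33) -> median=30.5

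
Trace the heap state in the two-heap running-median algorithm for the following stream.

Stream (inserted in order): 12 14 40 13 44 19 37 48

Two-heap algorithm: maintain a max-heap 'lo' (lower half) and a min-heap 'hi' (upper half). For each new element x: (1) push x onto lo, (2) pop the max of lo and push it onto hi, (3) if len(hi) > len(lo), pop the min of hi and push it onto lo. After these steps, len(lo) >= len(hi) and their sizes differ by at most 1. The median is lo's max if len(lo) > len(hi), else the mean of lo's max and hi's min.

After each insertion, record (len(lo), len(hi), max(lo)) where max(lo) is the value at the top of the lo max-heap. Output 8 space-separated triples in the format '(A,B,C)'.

Step 1: insert 12 -> lo=[12] hi=[] -> (len(lo)=1, len(hi)=0, max(lo)=12)
Step 2: insert 14 -> lo=[12] hi=[14] -> (len(lo)=1, len(hi)=1, max(lo)=12)
Step 3: insert 40 -> lo=[12, 14] hi=[40] -> (len(lo)=2, len(hi)=1, max(lo)=14)
Step 4: insert 13 -> lo=[12, 13] hi=[14, 40] -> (len(lo)=2, len(hi)=2, max(lo)=13)
Step 5: insert 44 -> lo=[12, 13, 14] hi=[40, 44] -> (len(lo)=3, len(hi)=2, max(lo)=14)
Step 6: insert 19 -> lo=[12, 13, 14] hi=[19, 40, 44] -> (len(lo)=3, len(hi)=3, max(lo)=14)
Step 7: insert 37 -> lo=[12, 13, 14, 19] hi=[37, 40, 44] -> (len(lo)=4, len(hi)=3, max(lo)=19)
Step 8: insert 48 -> lo=[12, 13, 14, 19] hi=[37, 40, 44, 48] -> (len(lo)=4, len(hi)=4, max(lo)=19)

Answer: (1,0,12) (1,1,12) (2,1,14) (2,2,13) (3,2,14) (3,3,14) (4,3,19) (4,4,19)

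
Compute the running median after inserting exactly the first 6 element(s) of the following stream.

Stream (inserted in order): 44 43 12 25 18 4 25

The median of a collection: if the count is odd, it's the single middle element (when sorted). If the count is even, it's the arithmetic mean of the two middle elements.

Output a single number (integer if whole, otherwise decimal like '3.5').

Step 1: insert 44 -> lo=[44] (size 1, max 44) hi=[] (size 0) -> median=44
Step 2: insert 43 -> lo=[43] (size 1, max 43) hi=[44] (size 1, min 44) -> median=43.5
Step 3: insert 12 -> lo=[12, 43] (size 2, max 43) hi=[44] (size 1, min 44) -> median=43
Step 4: insert 25 -> lo=[12, 25] (size 2, max 25) hi=[43, 44] (size 2, min 43) -> median=34
Step 5: insert 18 -> lo=[12, 18, 25] (size 3, max 25) hi=[43, 44] (size 2, min 43) -> median=25
Step 6: insert 4 -> lo=[4, 12, 18] (size 3, max 18) hi=[25, 43, 44] (size 3, min 25) -> median=21.5

Answer: 21.5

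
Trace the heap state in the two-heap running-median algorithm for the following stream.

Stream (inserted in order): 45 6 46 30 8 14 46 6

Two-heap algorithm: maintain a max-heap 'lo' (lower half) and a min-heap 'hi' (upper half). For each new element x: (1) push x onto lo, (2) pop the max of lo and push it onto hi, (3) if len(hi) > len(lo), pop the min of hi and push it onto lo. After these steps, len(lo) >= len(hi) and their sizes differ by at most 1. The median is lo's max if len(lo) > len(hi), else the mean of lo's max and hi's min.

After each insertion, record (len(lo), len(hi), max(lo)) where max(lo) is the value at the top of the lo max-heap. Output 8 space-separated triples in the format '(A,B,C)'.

Answer: (1,0,45) (1,1,6) (2,1,45) (2,2,30) (3,2,30) (3,3,14) (4,3,30) (4,4,14)

Derivation:
Step 1: insert 45 -> lo=[45] hi=[] -> (len(lo)=1, len(hi)=0, max(lo)=45)
Step 2: insert 6 -> lo=[6] hi=[45] -> (len(lo)=1, len(hi)=1, max(lo)=6)
Step 3: insert 46 -> lo=[6, 45] hi=[46] -> (len(lo)=2, len(hi)=1, max(lo)=45)
Step 4: insert 30 -> lo=[6, 30] hi=[45, 46] -> (len(lo)=2, len(hi)=2, max(lo)=30)
Step 5: insert 8 -> lo=[6, 8, 30] hi=[45, 46] -> (len(lo)=3, len(hi)=2, max(lo)=30)
Step 6: insert 14 -> lo=[6, 8, 14] hi=[30, 45, 46] -> (len(lo)=3, len(hi)=3, max(lo)=14)
Step 7: insert 46 -> lo=[6, 8, 14, 30] hi=[45, 46, 46] -> (len(lo)=4, len(hi)=3, max(lo)=30)
Step 8: insert 6 -> lo=[6, 6, 8, 14] hi=[30, 45, 46, 46] -> (len(lo)=4, len(hi)=4, max(lo)=14)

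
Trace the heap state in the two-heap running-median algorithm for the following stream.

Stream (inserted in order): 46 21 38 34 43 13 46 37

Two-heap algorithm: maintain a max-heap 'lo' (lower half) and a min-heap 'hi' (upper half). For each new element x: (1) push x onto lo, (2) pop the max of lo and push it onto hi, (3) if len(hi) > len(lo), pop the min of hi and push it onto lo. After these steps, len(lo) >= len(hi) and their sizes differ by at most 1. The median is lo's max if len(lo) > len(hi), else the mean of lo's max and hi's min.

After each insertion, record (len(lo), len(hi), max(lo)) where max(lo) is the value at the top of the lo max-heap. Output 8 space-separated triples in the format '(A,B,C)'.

Answer: (1,0,46) (1,1,21) (2,1,38) (2,2,34) (3,2,38) (3,3,34) (4,3,38) (4,4,37)

Derivation:
Step 1: insert 46 -> lo=[46] hi=[] -> (len(lo)=1, len(hi)=0, max(lo)=46)
Step 2: insert 21 -> lo=[21] hi=[46] -> (len(lo)=1, len(hi)=1, max(lo)=21)
Step 3: insert 38 -> lo=[21, 38] hi=[46] -> (len(lo)=2, len(hi)=1, max(lo)=38)
Step 4: insert 34 -> lo=[21, 34] hi=[38, 46] -> (len(lo)=2, len(hi)=2, max(lo)=34)
Step 5: insert 43 -> lo=[21, 34, 38] hi=[43, 46] -> (len(lo)=3, len(hi)=2, max(lo)=38)
Step 6: insert 13 -> lo=[13, 21, 34] hi=[38, 43, 46] -> (len(lo)=3, len(hi)=3, max(lo)=34)
Step 7: insert 46 -> lo=[13, 21, 34, 38] hi=[43, 46, 46] -> (len(lo)=4, len(hi)=3, max(lo)=38)
Step 8: insert 37 -> lo=[13, 21, 34, 37] hi=[38, 43, 46, 46] -> (len(lo)=4, len(hi)=4, max(lo)=37)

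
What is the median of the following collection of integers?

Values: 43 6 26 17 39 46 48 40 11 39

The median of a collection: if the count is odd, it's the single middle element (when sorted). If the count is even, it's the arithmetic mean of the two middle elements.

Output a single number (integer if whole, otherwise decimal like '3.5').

Step 1: insert 43 -> lo=[43] (size 1, max 43) hi=[] (size 0) -> median=43
Step 2: insert 6 -> lo=[6] (size 1, max 6) hi=[43] (size 1, min 43) -> median=24.5
Step 3: insert 26 -> lo=[6, 26] (size 2, max 26) hi=[43] (size 1, min 43) -> median=26
Step 4: insert 17 -> lo=[6, 17] (size 2, max 17) hi=[26, 43] (size 2, min 26) -> median=21.5
Step 5: insert 39 -> lo=[6, 17, 26] (size 3, max 26) hi=[39, 43] (size 2, min 39) -> median=26
Step 6: insert 46 -> lo=[6, 17, 26] (size 3, max 26) hi=[39, 43, 46] (size 3, min 39) -> median=32.5
Step 7: insert 48 -> lo=[6, 17, 26, 39] (size 4, max 39) hi=[43, 46, 48] (size 3, min 43) -> median=39
Step 8: insert 40 -> lo=[6, 17, 26, 39] (size 4, max 39) hi=[40, 43, 46, 48] (size 4, min 40) -> median=39.5
Step 9: insert 11 -> lo=[6, 11, 17, 26, 39] (size 5, max 39) hi=[40, 43, 46, 48] (size 4, min 40) -> median=39
Step 10: insert 39 -> lo=[6, 11, 17, 26, 39] (size 5, max 39) hi=[39, 40, 43, 46, 48] (size 5, min 39) -> median=39

Answer: 39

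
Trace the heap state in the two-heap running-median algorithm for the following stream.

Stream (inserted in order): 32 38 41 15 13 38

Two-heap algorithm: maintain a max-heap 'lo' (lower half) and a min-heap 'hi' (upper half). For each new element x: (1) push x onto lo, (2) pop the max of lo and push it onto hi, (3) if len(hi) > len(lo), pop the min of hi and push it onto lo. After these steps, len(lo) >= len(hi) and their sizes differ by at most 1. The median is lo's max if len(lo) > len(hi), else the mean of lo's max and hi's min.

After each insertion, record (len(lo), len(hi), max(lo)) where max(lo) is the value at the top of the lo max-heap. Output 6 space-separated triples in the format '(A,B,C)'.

Step 1: insert 32 -> lo=[32] hi=[] -> (len(lo)=1, len(hi)=0, max(lo)=32)
Step 2: insert 38 -> lo=[32] hi=[38] -> (len(lo)=1, len(hi)=1, max(lo)=32)
Step 3: insert 41 -> lo=[32, 38] hi=[41] -> (len(lo)=2, len(hi)=1, max(lo)=38)
Step 4: insert 15 -> lo=[15, 32] hi=[38, 41] -> (len(lo)=2, len(hi)=2, max(lo)=32)
Step 5: insert 13 -> lo=[13, 15, 32] hi=[38, 41] -> (len(lo)=3, len(hi)=2, max(lo)=32)
Step 6: insert 38 -> lo=[13, 15, 32] hi=[38, 38, 41] -> (len(lo)=3, len(hi)=3, max(lo)=32)

Answer: (1,0,32) (1,1,32) (2,1,38) (2,2,32) (3,2,32) (3,3,32)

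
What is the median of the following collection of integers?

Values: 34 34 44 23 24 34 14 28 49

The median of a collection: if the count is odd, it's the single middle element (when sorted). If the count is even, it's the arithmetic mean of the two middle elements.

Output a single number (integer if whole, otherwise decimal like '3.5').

Answer: 34

Derivation:
Step 1: insert 34 -> lo=[34] (size 1, max 34) hi=[] (size 0) -> median=34
Step 2: insert 34 -> lo=[34] (size 1, max 34) hi=[34] (size 1, min 34) -> median=34
Step 3: insert 44 -> lo=[34, 34] (size 2, max 34) hi=[44] (size 1, min 44) -> median=34
Step 4: insert 23 -> lo=[23, 34] (size 2, max 34) hi=[34, 44] (size 2, min 34) -> median=34
Step 5: insert 24 -> lo=[23, 24, 34] (size 3, max 34) hi=[34, 44] (size 2, min 34) -> median=34
Step 6: insert 34 -> lo=[23, 24, 34] (size 3, max 34) hi=[34, 34, 44] (size 3, min 34) -> median=34
Step 7: insert 14 -> lo=[14, 23, 24, 34] (size 4, max 34) hi=[34, 34, 44] (size 3, min 34) -> median=34
Step 8: insert 28 -> lo=[14, 23, 24, 28] (size 4, max 28) hi=[34, 34, 34, 44] (size 4, min 34) -> median=31
Step 9: insert 49 -> lo=[14, 23, 24, 28, 34] (size 5, max 34) hi=[34, 34, 44, 49] (size 4, min 34) -> median=34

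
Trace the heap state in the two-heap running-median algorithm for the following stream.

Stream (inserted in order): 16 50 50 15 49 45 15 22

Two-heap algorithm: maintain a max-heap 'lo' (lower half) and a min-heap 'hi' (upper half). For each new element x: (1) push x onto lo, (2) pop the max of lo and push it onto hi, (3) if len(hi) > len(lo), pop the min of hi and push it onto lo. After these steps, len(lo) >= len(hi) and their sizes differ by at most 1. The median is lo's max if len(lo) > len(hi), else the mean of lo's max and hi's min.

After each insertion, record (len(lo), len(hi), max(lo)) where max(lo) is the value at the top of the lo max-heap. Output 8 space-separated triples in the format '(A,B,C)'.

Answer: (1,0,16) (1,1,16) (2,1,50) (2,2,16) (3,2,49) (3,3,45) (4,3,45) (4,4,22)

Derivation:
Step 1: insert 16 -> lo=[16] hi=[] -> (len(lo)=1, len(hi)=0, max(lo)=16)
Step 2: insert 50 -> lo=[16] hi=[50] -> (len(lo)=1, len(hi)=1, max(lo)=16)
Step 3: insert 50 -> lo=[16, 50] hi=[50] -> (len(lo)=2, len(hi)=1, max(lo)=50)
Step 4: insert 15 -> lo=[15, 16] hi=[50, 50] -> (len(lo)=2, len(hi)=2, max(lo)=16)
Step 5: insert 49 -> lo=[15, 16, 49] hi=[50, 50] -> (len(lo)=3, len(hi)=2, max(lo)=49)
Step 6: insert 45 -> lo=[15, 16, 45] hi=[49, 50, 50] -> (len(lo)=3, len(hi)=3, max(lo)=45)
Step 7: insert 15 -> lo=[15, 15, 16, 45] hi=[49, 50, 50] -> (len(lo)=4, len(hi)=3, max(lo)=45)
Step 8: insert 22 -> lo=[15, 15, 16, 22] hi=[45, 49, 50, 50] -> (len(lo)=4, len(hi)=4, max(lo)=22)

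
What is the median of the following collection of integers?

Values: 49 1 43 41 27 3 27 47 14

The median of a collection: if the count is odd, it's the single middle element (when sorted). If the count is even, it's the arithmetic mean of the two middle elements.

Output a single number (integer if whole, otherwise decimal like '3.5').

Answer: 27

Derivation:
Step 1: insert 49 -> lo=[49] (size 1, max 49) hi=[] (size 0) -> median=49
Step 2: insert 1 -> lo=[1] (size 1, max 1) hi=[49] (size 1, min 49) -> median=25
Step 3: insert 43 -> lo=[1, 43] (size 2, max 43) hi=[49] (size 1, min 49) -> median=43
Step 4: insert 41 -> lo=[1, 41] (size 2, max 41) hi=[43, 49] (size 2, min 43) -> median=42
Step 5: insert 27 -> lo=[1, 27, 41] (size 3, max 41) hi=[43, 49] (size 2, min 43) -> median=41
Step 6: insert 3 -> lo=[1, 3, 27] (size 3, max 27) hi=[41, 43, 49] (size 3, min 41) -> median=34
Step 7: insert 27 -> lo=[1, 3, 27, 27] (size 4, max 27) hi=[41, 43, 49] (size 3, min 41) -> median=27
Step 8: insert 47 -> lo=[1, 3, 27, 27] (size 4, max 27) hi=[41, 43, 47, 49] (size 4, min 41) -> median=34
Step 9: insert 14 -> lo=[1, 3, 14, 27, 27] (size 5, max 27) hi=[41, 43, 47, 49] (size 4, min 41) -> median=27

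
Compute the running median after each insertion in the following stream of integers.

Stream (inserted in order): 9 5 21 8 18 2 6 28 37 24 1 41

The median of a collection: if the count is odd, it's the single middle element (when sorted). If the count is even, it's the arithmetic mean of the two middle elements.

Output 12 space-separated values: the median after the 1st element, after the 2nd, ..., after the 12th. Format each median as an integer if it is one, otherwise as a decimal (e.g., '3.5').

Answer: 9 7 9 8.5 9 8.5 8 8.5 9 13.5 9 13.5

Derivation:
Step 1: insert 9 -> lo=[9] (size 1, max 9) hi=[] (size 0) -> median=9
Step 2: insert 5 -> lo=[5] (size 1, max 5) hi=[9] (size 1, min 9) -> median=7
Step 3: insert 21 -> lo=[5, 9] (size 2, max 9) hi=[21] (size 1, min 21) -> median=9
Step 4: insert 8 -> lo=[5, 8] (size 2, max 8) hi=[9, 21] (size 2, min 9) -> median=8.5
Step 5: insert 18 -> lo=[5, 8, 9] (size 3, max 9) hi=[18, 21] (size 2, min 18) -> median=9
Step 6: insert 2 -> lo=[2, 5, 8] (size 3, max 8) hi=[9, 18, 21] (size 3, min 9) -> median=8.5
Step 7: insert 6 -> lo=[2, 5, 6, 8] (size 4, max 8) hi=[9, 18, 21] (size 3, min 9) -> median=8
Step 8: insert 28 -> lo=[2, 5, 6, 8] (size 4, max 8) hi=[9, 18, 21, 28] (size 4, min 9) -> median=8.5
Step 9: insert 37 -> lo=[2, 5, 6, 8, 9] (size 5, max 9) hi=[18, 21, 28, 37] (size 4, min 18) -> median=9
Step 10: insert 24 -> lo=[2, 5, 6, 8, 9] (size 5, max 9) hi=[18, 21, 24, 28, 37] (size 5, min 18) -> median=13.5
Step 11: insert 1 -> lo=[1, 2, 5, 6, 8, 9] (size 6, max 9) hi=[18, 21, 24, 28, 37] (size 5, min 18) -> median=9
Step 12: insert 41 -> lo=[1, 2, 5, 6, 8, 9] (size 6, max 9) hi=[18, 21, 24, 28, 37, 41] (size 6, min 18) -> median=13.5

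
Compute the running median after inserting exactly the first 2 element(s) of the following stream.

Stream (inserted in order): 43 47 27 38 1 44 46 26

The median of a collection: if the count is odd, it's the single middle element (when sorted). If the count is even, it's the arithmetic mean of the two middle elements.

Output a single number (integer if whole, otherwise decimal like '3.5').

Answer: 45

Derivation:
Step 1: insert 43 -> lo=[43] (size 1, max 43) hi=[] (size 0) -> median=43
Step 2: insert 47 -> lo=[43] (size 1, max 43) hi=[47] (size 1, min 47) -> median=45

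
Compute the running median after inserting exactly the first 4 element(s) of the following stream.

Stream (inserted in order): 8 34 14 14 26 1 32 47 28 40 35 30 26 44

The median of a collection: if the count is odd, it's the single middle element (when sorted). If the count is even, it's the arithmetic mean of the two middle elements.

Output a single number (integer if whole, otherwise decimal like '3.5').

Step 1: insert 8 -> lo=[8] (size 1, max 8) hi=[] (size 0) -> median=8
Step 2: insert 34 -> lo=[8] (size 1, max 8) hi=[34] (size 1, min 34) -> median=21
Step 3: insert 14 -> lo=[8, 14] (size 2, max 14) hi=[34] (size 1, min 34) -> median=14
Step 4: insert 14 -> lo=[8, 14] (size 2, max 14) hi=[14, 34] (size 2, min 14) -> median=14

Answer: 14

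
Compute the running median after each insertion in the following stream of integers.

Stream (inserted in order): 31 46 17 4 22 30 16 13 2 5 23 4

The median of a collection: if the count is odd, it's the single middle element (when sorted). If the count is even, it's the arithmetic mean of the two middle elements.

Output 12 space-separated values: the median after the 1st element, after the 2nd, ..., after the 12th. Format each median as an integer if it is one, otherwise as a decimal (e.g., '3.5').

Step 1: insert 31 -> lo=[31] (size 1, max 31) hi=[] (size 0) -> median=31
Step 2: insert 46 -> lo=[31] (size 1, max 31) hi=[46] (size 1, min 46) -> median=38.5
Step 3: insert 17 -> lo=[17, 31] (size 2, max 31) hi=[46] (size 1, min 46) -> median=31
Step 4: insert 4 -> lo=[4, 17] (size 2, max 17) hi=[31, 46] (size 2, min 31) -> median=24
Step 5: insert 22 -> lo=[4, 17, 22] (size 3, max 22) hi=[31, 46] (size 2, min 31) -> median=22
Step 6: insert 30 -> lo=[4, 17, 22] (size 3, max 22) hi=[30, 31, 46] (size 3, min 30) -> median=26
Step 7: insert 16 -> lo=[4, 16, 17, 22] (size 4, max 22) hi=[30, 31, 46] (size 3, min 30) -> median=22
Step 8: insert 13 -> lo=[4, 13, 16, 17] (size 4, max 17) hi=[22, 30, 31, 46] (size 4, min 22) -> median=19.5
Step 9: insert 2 -> lo=[2, 4, 13, 16, 17] (size 5, max 17) hi=[22, 30, 31, 46] (size 4, min 22) -> median=17
Step 10: insert 5 -> lo=[2, 4, 5, 13, 16] (size 5, max 16) hi=[17, 22, 30, 31, 46] (size 5, min 17) -> median=16.5
Step 11: insert 23 -> lo=[2, 4, 5, 13, 16, 17] (size 6, max 17) hi=[22, 23, 30, 31, 46] (size 5, min 22) -> median=17
Step 12: insert 4 -> lo=[2, 4, 4, 5, 13, 16] (size 6, max 16) hi=[17, 22, 23, 30, 31, 46] (size 6, min 17) -> median=16.5

Answer: 31 38.5 31 24 22 26 22 19.5 17 16.5 17 16.5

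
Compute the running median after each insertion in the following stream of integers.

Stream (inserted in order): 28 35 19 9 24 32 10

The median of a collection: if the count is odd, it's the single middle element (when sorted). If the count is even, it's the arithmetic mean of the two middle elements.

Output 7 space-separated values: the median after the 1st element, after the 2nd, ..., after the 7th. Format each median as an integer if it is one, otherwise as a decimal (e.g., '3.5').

Step 1: insert 28 -> lo=[28] (size 1, max 28) hi=[] (size 0) -> median=28
Step 2: insert 35 -> lo=[28] (size 1, max 28) hi=[35] (size 1, min 35) -> median=31.5
Step 3: insert 19 -> lo=[19, 28] (size 2, max 28) hi=[35] (size 1, min 35) -> median=28
Step 4: insert 9 -> lo=[9, 19] (size 2, max 19) hi=[28, 35] (size 2, min 28) -> median=23.5
Step 5: insert 24 -> lo=[9, 19, 24] (size 3, max 24) hi=[28, 35] (size 2, min 28) -> median=24
Step 6: insert 32 -> lo=[9, 19, 24] (size 3, max 24) hi=[28, 32, 35] (size 3, min 28) -> median=26
Step 7: insert 10 -> lo=[9, 10, 19, 24] (size 4, max 24) hi=[28, 32, 35] (size 3, min 28) -> median=24

Answer: 28 31.5 28 23.5 24 26 24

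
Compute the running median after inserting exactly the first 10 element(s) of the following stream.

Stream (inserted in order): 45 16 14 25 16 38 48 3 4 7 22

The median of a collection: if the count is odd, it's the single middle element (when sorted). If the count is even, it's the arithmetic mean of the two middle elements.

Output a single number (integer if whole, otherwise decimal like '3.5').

Answer: 16

Derivation:
Step 1: insert 45 -> lo=[45] (size 1, max 45) hi=[] (size 0) -> median=45
Step 2: insert 16 -> lo=[16] (size 1, max 16) hi=[45] (size 1, min 45) -> median=30.5
Step 3: insert 14 -> lo=[14, 16] (size 2, max 16) hi=[45] (size 1, min 45) -> median=16
Step 4: insert 25 -> lo=[14, 16] (size 2, max 16) hi=[25, 45] (size 2, min 25) -> median=20.5
Step 5: insert 16 -> lo=[14, 16, 16] (size 3, max 16) hi=[25, 45] (size 2, min 25) -> median=16
Step 6: insert 38 -> lo=[14, 16, 16] (size 3, max 16) hi=[25, 38, 45] (size 3, min 25) -> median=20.5
Step 7: insert 48 -> lo=[14, 16, 16, 25] (size 4, max 25) hi=[38, 45, 48] (size 3, min 38) -> median=25
Step 8: insert 3 -> lo=[3, 14, 16, 16] (size 4, max 16) hi=[25, 38, 45, 48] (size 4, min 25) -> median=20.5
Step 9: insert 4 -> lo=[3, 4, 14, 16, 16] (size 5, max 16) hi=[25, 38, 45, 48] (size 4, min 25) -> median=16
Step 10: insert 7 -> lo=[3, 4, 7, 14, 16] (size 5, max 16) hi=[16, 25, 38, 45, 48] (size 5, min 16) -> median=16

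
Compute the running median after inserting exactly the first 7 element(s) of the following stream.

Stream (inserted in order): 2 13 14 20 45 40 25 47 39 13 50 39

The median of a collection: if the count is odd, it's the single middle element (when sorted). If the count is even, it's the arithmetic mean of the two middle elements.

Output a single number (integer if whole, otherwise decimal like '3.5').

Step 1: insert 2 -> lo=[2] (size 1, max 2) hi=[] (size 0) -> median=2
Step 2: insert 13 -> lo=[2] (size 1, max 2) hi=[13] (size 1, min 13) -> median=7.5
Step 3: insert 14 -> lo=[2, 13] (size 2, max 13) hi=[14] (size 1, min 14) -> median=13
Step 4: insert 20 -> lo=[2, 13] (size 2, max 13) hi=[14, 20] (size 2, min 14) -> median=13.5
Step 5: insert 45 -> lo=[2, 13, 14] (size 3, max 14) hi=[20, 45] (size 2, min 20) -> median=14
Step 6: insert 40 -> lo=[2, 13, 14] (size 3, max 14) hi=[20, 40, 45] (size 3, min 20) -> median=17
Step 7: insert 25 -> lo=[2, 13, 14, 20] (size 4, max 20) hi=[25, 40, 45] (size 3, min 25) -> median=20

Answer: 20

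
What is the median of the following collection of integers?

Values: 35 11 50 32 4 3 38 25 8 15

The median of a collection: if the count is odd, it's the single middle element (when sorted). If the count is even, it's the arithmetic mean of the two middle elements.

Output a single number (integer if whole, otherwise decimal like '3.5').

Answer: 20

Derivation:
Step 1: insert 35 -> lo=[35] (size 1, max 35) hi=[] (size 0) -> median=35
Step 2: insert 11 -> lo=[11] (size 1, max 11) hi=[35] (size 1, min 35) -> median=23
Step 3: insert 50 -> lo=[11, 35] (size 2, max 35) hi=[50] (size 1, min 50) -> median=35
Step 4: insert 32 -> lo=[11, 32] (size 2, max 32) hi=[35, 50] (size 2, min 35) -> median=33.5
Step 5: insert 4 -> lo=[4, 11, 32] (size 3, max 32) hi=[35, 50] (size 2, min 35) -> median=32
Step 6: insert 3 -> lo=[3, 4, 11] (size 3, max 11) hi=[32, 35, 50] (size 3, min 32) -> median=21.5
Step 7: insert 38 -> lo=[3, 4, 11, 32] (size 4, max 32) hi=[35, 38, 50] (size 3, min 35) -> median=32
Step 8: insert 25 -> lo=[3, 4, 11, 25] (size 4, max 25) hi=[32, 35, 38, 50] (size 4, min 32) -> median=28.5
Step 9: insert 8 -> lo=[3, 4, 8, 11, 25] (size 5, max 25) hi=[32, 35, 38, 50] (size 4, min 32) -> median=25
Step 10: insert 15 -> lo=[3, 4, 8, 11, 15] (size 5, max 15) hi=[25, 32, 35, 38, 50] (size 5, min 25) -> median=20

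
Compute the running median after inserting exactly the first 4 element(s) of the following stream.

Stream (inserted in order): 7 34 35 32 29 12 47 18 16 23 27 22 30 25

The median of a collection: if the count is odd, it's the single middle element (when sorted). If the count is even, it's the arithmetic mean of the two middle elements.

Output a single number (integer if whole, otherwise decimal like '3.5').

Answer: 33

Derivation:
Step 1: insert 7 -> lo=[7] (size 1, max 7) hi=[] (size 0) -> median=7
Step 2: insert 34 -> lo=[7] (size 1, max 7) hi=[34] (size 1, min 34) -> median=20.5
Step 3: insert 35 -> lo=[7, 34] (size 2, max 34) hi=[35] (size 1, min 35) -> median=34
Step 4: insert 32 -> lo=[7, 32] (size 2, max 32) hi=[34, 35] (size 2, min 34) -> median=33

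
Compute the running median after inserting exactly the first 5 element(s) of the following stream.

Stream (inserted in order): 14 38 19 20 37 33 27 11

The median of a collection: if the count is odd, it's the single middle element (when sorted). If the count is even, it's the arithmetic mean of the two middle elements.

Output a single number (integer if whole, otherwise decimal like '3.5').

Step 1: insert 14 -> lo=[14] (size 1, max 14) hi=[] (size 0) -> median=14
Step 2: insert 38 -> lo=[14] (size 1, max 14) hi=[38] (size 1, min 38) -> median=26
Step 3: insert 19 -> lo=[14, 19] (size 2, max 19) hi=[38] (size 1, min 38) -> median=19
Step 4: insert 20 -> lo=[14, 19] (size 2, max 19) hi=[20, 38] (size 2, min 20) -> median=19.5
Step 5: insert 37 -> lo=[14, 19, 20] (size 3, max 20) hi=[37, 38] (size 2, min 37) -> median=20

Answer: 20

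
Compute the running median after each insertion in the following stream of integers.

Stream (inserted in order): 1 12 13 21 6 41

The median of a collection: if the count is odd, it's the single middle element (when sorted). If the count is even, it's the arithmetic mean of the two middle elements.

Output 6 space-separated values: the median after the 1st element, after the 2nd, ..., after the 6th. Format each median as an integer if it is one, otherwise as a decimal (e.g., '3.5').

Step 1: insert 1 -> lo=[1] (size 1, max 1) hi=[] (size 0) -> median=1
Step 2: insert 12 -> lo=[1] (size 1, max 1) hi=[12] (size 1, min 12) -> median=6.5
Step 3: insert 13 -> lo=[1, 12] (size 2, max 12) hi=[13] (size 1, min 13) -> median=12
Step 4: insert 21 -> lo=[1, 12] (size 2, max 12) hi=[13, 21] (size 2, min 13) -> median=12.5
Step 5: insert 6 -> lo=[1, 6, 12] (size 3, max 12) hi=[13, 21] (size 2, min 13) -> median=12
Step 6: insert 41 -> lo=[1, 6, 12] (size 3, max 12) hi=[13, 21, 41] (size 3, min 13) -> median=12.5

Answer: 1 6.5 12 12.5 12 12.5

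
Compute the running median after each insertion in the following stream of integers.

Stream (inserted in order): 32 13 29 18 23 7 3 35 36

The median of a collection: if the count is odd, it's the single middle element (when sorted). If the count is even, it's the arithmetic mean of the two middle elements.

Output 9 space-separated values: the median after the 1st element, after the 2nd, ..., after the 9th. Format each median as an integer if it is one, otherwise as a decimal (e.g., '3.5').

Step 1: insert 32 -> lo=[32] (size 1, max 32) hi=[] (size 0) -> median=32
Step 2: insert 13 -> lo=[13] (size 1, max 13) hi=[32] (size 1, min 32) -> median=22.5
Step 3: insert 29 -> lo=[13, 29] (size 2, max 29) hi=[32] (size 1, min 32) -> median=29
Step 4: insert 18 -> lo=[13, 18] (size 2, max 18) hi=[29, 32] (size 2, min 29) -> median=23.5
Step 5: insert 23 -> lo=[13, 18, 23] (size 3, max 23) hi=[29, 32] (size 2, min 29) -> median=23
Step 6: insert 7 -> lo=[7, 13, 18] (size 3, max 18) hi=[23, 29, 32] (size 3, min 23) -> median=20.5
Step 7: insert 3 -> lo=[3, 7, 13, 18] (size 4, max 18) hi=[23, 29, 32] (size 3, min 23) -> median=18
Step 8: insert 35 -> lo=[3, 7, 13, 18] (size 4, max 18) hi=[23, 29, 32, 35] (size 4, min 23) -> median=20.5
Step 9: insert 36 -> lo=[3, 7, 13, 18, 23] (size 5, max 23) hi=[29, 32, 35, 36] (size 4, min 29) -> median=23

Answer: 32 22.5 29 23.5 23 20.5 18 20.5 23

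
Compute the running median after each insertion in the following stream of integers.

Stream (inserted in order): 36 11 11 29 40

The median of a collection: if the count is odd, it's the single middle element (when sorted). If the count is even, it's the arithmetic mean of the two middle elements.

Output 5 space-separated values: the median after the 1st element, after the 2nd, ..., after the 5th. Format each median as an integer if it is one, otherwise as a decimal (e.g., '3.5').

Step 1: insert 36 -> lo=[36] (size 1, max 36) hi=[] (size 0) -> median=36
Step 2: insert 11 -> lo=[11] (size 1, max 11) hi=[36] (size 1, min 36) -> median=23.5
Step 3: insert 11 -> lo=[11, 11] (size 2, max 11) hi=[36] (size 1, min 36) -> median=11
Step 4: insert 29 -> lo=[11, 11] (size 2, max 11) hi=[29, 36] (size 2, min 29) -> median=20
Step 5: insert 40 -> lo=[11, 11, 29] (size 3, max 29) hi=[36, 40] (size 2, min 36) -> median=29

Answer: 36 23.5 11 20 29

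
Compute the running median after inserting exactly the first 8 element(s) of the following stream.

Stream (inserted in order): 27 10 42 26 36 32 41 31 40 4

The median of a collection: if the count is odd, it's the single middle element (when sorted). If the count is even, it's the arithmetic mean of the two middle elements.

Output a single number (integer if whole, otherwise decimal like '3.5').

Answer: 31.5

Derivation:
Step 1: insert 27 -> lo=[27] (size 1, max 27) hi=[] (size 0) -> median=27
Step 2: insert 10 -> lo=[10] (size 1, max 10) hi=[27] (size 1, min 27) -> median=18.5
Step 3: insert 42 -> lo=[10, 27] (size 2, max 27) hi=[42] (size 1, min 42) -> median=27
Step 4: insert 26 -> lo=[10, 26] (size 2, max 26) hi=[27, 42] (size 2, min 27) -> median=26.5
Step 5: insert 36 -> lo=[10, 26, 27] (size 3, max 27) hi=[36, 42] (size 2, min 36) -> median=27
Step 6: insert 32 -> lo=[10, 26, 27] (size 3, max 27) hi=[32, 36, 42] (size 3, min 32) -> median=29.5
Step 7: insert 41 -> lo=[10, 26, 27, 32] (size 4, max 32) hi=[36, 41, 42] (size 3, min 36) -> median=32
Step 8: insert 31 -> lo=[10, 26, 27, 31] (size 4, max 31) hi=[32, 36, 41, 42] (size 4, min 32) -> median=31.5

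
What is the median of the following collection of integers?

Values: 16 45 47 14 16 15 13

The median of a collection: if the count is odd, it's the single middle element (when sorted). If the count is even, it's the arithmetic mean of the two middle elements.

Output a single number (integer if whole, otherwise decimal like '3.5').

Step 1: insert 16 -> lo=[16] (size 1, max 16) hi=[] (size 0) -> median=16
Step 2: insert 45 -> lo=[16] (size 1, max 16) hi=[45] (size 1, min 45) -> median=30.5
Step 3: insert 47 -> lo=[16, 45] (size 2, max 45) hi=[47] (size 1, min 47) -> median=45
Step 4: insert 14 -> lo=[14, 16] (size 2, max 16) hi=[45, 47] (size 2, min 45) -> median=30.5
Step 5: insert 16 -> lo=[14, 16, 16] (size 3, max 16) hi=[45, 47] (size 2, min 45) -> median=16
Step 6: insert 15 -> lo=[14, 15, 16] (size 3, max 16) hi=[16, 45, 47] (size 3, min 16) -> median=16
Step 7: insert 13 -> lo=[13, 14, 15, 16] (size 4, max 16) hi=[16, 45, 47] (size 3, min 16) -> median=16

Answer: 16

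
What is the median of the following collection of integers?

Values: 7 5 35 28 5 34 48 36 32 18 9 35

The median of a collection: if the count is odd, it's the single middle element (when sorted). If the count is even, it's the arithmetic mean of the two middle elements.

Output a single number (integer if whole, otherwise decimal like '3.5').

Step 1: insert 7 -> lo=[7] (size 1, max 7) hi=[] (size 0) -> median=7
Step 2: insert 5 -> lo=[5] (size 1, max 5) hi=[7] (size 1, min 7) -> median=6
Step 3: insert 35 -> lo=[5, 7] (size 2, max 7) hi=[35] (size 1, min 35) -> median=7
Step 4: insert 28 -> lo=[5, 7] (size 2, max 7) hi=[28, 35] (size 2, min 28) -> median=17.5
Step 5: insert 5 -> lo=[5, 5, 7] (size 3, max 7) hi=[28, 35] (size 2, min 28) -> median=7
Step 6: insert 34 -> lo=[5, 5, 7] (size 3, max 7) hi=[28, 34, 35] (size 3, min 28) -> median=17.5
Step 7: insert 48 -> lo=[5, 5, 7, 28] (size 4, max 28) hi=[34, 35, 48] (size 3, min 34) -> median=28
Step 8: insert 36 -> lo=[5, 5, 7, 28] (size 4, max 28) hi=[34, 35, 36, 48] (size 4, min 34) -> median=31
Step 9: insert 32 -> lo=[5, 5, 7, 28, 32] (size 5, max 32) hi=[34, 35, 36, 48] (size 4, min 34) -> median=32
Step 10: insert 18 -> lo=[5, 5, 7, 18, 28] (size 5, max 28) hi=[32, 34, 35, 36, 48] (size 5, min 32) -> median=30
Step 11: insert 9 -> lo=[5, 5, 7, 9, 18, 28] (size 6, max 28) hi=[32, 34, 35, 36, 48] (size 5, min 32) -> median=28
Step 12: insert 35 -> lo=[5, 5, 7, 9, 18, 28] (size 6, max 28) hi=[32, 34, 35, 35, 36, 48] (size 6, min 32) -> median=30

Answer: 30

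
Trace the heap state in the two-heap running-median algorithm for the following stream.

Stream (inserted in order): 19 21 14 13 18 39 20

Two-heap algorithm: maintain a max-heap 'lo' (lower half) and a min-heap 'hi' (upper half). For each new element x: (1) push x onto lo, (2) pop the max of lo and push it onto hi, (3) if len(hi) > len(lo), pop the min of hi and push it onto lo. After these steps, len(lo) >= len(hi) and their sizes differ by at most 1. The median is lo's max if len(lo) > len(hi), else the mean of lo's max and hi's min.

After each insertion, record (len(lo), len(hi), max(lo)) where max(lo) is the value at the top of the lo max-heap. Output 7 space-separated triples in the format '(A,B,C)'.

Answer: (1,0,19) (1,1,19) (2,1,19) (2,2,14) (3,2,18) (3,3,18) (4,3,19)

Derivation:
Step 1: insert 19 -> lo=[19] hi=[] -> (len(lo)=1, len(hi)=0, max(lo)=19)
Step 2: insert 21 -> lo=[19] hi=[21] -> (len(lo)=1, len(hi)=1, max(lo)=19)
Step 3: insert 14 -> lo=[14, 19] hi=[21] -> (len(lo)=2, len(hi)=1, max(lo)=19)
Step 4: insert 13 -> lo=[13, 14] hi=[19, 21] -> (len(lo)=2, len(hi)=2, max(lo)=14)
Step 5: insert 18 -> lo=[13, 14, 18] hi=[19, 21] -> (len(lo)=3, len(hi)=2, max(lo)=18)
Step 6: insert 39 -> lo=[13, 14, 18] hi=[19, 21, 39] -> (len(lo)=3, len(hi)=3, max(lo)=18)
Step 7: insert 20 -> lo=[13, 14, 18, 19] hi=[20, 21, 39] -> (len(lo)=4, len(hi)=3, max(lo)=19)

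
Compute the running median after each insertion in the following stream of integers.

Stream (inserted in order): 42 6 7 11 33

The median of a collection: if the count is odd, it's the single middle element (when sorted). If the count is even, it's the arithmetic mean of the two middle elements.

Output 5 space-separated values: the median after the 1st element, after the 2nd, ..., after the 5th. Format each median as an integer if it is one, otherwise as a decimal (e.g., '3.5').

Step 1: insert 42 -> lo=[42] (size 1, max 42) hi=[] (size 0) -> median=42
Step 2: insert 6 -> lo=[6] (size 1, max 6) hi=[42] (size 1, min 42) -> median=24
Step 3: insert 7 -> lo=[6, 7] (size 2, max 7) hi=[42] (size 1, min 42) -> median=7
Step 4: insert 11 -> lo=[6, 7] (size 2, max 7) hi=[11, 42] (size 2, min 11) -> median=9
Step 5: insert 33 -> lo=[6, 7, 11] (size 3, max 11) hi=[33, 42] (size 2, min 33) -> median=11

Answer: 42 24 7 9 11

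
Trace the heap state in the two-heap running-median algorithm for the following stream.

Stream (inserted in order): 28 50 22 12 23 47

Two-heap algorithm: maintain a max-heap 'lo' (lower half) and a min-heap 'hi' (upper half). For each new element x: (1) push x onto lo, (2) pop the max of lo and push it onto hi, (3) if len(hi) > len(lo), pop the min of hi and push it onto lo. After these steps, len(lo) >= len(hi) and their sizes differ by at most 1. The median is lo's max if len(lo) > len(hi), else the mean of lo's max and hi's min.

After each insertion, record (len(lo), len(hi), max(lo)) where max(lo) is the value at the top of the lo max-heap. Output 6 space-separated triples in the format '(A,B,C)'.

Step 1: insert 28 -> lo=[28] hi=[] -> (len(lo)=1, len(hi)=0, max(lo)=28)
Step 2: insert 50 -> lo=[28] hi=[50] -> (len(lo)=1, len(hi)=1, max(lo)=28)
Step 3: insert 22 -> lo=[22, 28] hi=[50] -> (len(lo)=2, len(hi)=1, max(lo)=28)
Step 4: insert 12 -> lo=[12, 22] hi=[28, 50] -> (len(lo)=2, len(hi)=2, max(lo)=22)
Step 5: insert 23 -> lo=[12, 22, 23] hi=[28, 50] -> (len(lo)=3, len(hi)=2, max(lo)=23)
Step 6: insert 47 -> lo=[12, 22, 23] hi=[28, 47, 50] -> (len(lo)=3, len(hi)=3, max(lo)=23)

Answer: (1,0,28) (1,1,28) (2,1,28) (2,2,22) (3,2,23) (3,3,23)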